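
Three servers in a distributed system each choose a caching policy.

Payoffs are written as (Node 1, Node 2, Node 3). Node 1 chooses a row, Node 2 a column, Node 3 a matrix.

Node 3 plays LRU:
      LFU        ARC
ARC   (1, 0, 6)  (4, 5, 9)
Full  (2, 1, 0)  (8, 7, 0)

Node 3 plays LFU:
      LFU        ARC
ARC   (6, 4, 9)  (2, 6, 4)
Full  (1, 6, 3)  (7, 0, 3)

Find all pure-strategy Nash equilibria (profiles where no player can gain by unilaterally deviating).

This game has no pure Nash equilibrium.

For each strategy profile, look for a profitable unilateral deviation.
(ARC, LFU, LRU): Node 1 can switch to Full (1 → 2). Not NE.
(ARC, LFU, LFU): Node 2 can switch to ARC (4 → 6). Not NE.
(ARC, ARC, LRU): Node 1 can switch to Full (4 → 8). Not NE.
(ARC, ARC, LFU): Node 1 can switch to Full (2 → 7). Not NE.
(Full, LFU, LRU): Node 2 can switch to ARC (1 → 7). Not NE.
(Full, LFU, LFU): Node 1 can switch to ARC (1 → 6). Not NE.
(Full, ARC, LRU): Node 3 can switch to LFU (0 → 3). Not NE.
(Full, ARC, LFU): Node 2 can switch to LFU (0 → 6). Not NE.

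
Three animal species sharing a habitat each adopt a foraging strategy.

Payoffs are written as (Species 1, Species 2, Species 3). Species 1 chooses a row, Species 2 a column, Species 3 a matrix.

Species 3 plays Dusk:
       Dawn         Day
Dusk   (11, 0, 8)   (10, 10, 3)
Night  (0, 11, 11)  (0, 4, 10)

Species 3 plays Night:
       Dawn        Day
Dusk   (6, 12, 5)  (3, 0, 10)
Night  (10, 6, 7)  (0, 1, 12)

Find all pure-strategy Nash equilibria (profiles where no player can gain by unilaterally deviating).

none

Species 1 against (Dawn, Dusk): payoffs 11, 0 → best response Dusk.
Species 1 against (Dawn, Night): payoffs 6, 10 → best response Night.
Species 1 against (Day, Dusk): payoffs 10, 0 → best response Dusk.
Species 1 against (Day, Night): payoffs 3, 0 → best response Dusk.
Species 2 against (Dusk, Dusk): payoffs 0, 10 → best response Day.
Species 2 against (Dusk, Night): payoffs 12, 0 → best response Dawn.
Species 2 against (Night, Dusk): payoffs 11, 4 → best response Dawn.
Species 2 against (Night, Night): payoffs 6, 1 → best response Dawn.
Species 3 against (Dusk, Dawn): payoffs 8, 5 → best response Dusk.
Species 3 against (Dusk, Day): payoffs 3, 10 → best response Night.
Species 3 against (Night, Dawn): payoffs 11, 7 → best response Dusk.
Species 3 against (Night, Day): payoffs 10, 12 → best response Night.
No profile is a mutual best response for all players.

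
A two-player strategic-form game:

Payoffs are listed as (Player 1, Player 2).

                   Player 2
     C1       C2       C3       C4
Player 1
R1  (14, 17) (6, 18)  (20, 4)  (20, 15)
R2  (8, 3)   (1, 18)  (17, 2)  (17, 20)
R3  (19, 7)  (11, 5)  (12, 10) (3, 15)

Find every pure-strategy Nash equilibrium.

For each strategy profile, look for a profitable unilateral deviation.
(R1, C1): Player 1 can switch to R3 (14 → 19). Not NE.
(R1, C2): Player 1 can switch to R3 (6 → 11). Not NE.
(R1, C3): Player 2 can switch to C1 (4 → 17). Not NE.
(R1, C4): Player 2 can switch to C1 (15 → 17). Not NE.
(R2, C1): Player 1 can switch to R1 (8 → 14). Not NE.
(R2, C2): Player 1 can switch to R1 (1 → 6). Not NE.
(R2, C3): Player 1 can switch to R1 (17 → 20). Not NE.
(R2, C4): Player 1 can switch to R1 (17 → 20). Not NE.
(R3, C1): Player 2 can switch to C3 (7 → 10). Not NE.
(R3, C2): Player 2 can switch to C1 (5 → 7). Not NE.
(The remaining 2 profiles each have a profitable deviation by the same check.)

This game has no pure Nash equilibrium.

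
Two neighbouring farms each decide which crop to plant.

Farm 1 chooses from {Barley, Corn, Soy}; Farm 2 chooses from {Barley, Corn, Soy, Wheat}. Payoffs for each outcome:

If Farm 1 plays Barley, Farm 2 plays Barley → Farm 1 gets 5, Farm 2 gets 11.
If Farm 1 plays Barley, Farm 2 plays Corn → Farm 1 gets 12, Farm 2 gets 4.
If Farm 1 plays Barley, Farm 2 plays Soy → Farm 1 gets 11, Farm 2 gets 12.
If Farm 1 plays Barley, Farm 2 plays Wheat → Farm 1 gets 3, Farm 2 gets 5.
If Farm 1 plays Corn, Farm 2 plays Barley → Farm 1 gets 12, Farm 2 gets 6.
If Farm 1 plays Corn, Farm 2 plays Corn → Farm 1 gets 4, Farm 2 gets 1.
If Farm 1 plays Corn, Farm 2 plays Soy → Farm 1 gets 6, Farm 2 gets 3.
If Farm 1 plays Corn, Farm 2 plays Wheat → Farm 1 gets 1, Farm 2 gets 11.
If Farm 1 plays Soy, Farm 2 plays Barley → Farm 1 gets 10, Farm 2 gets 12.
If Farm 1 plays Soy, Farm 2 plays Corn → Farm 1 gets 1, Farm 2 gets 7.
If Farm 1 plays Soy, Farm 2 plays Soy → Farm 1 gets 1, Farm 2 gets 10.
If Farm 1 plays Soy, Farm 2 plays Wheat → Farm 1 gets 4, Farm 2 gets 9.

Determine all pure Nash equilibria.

Mark each player's best response to every combination of opponents' strategies; a profile where every player is best-responding is a pure Nash equilibrium.
Farm 1 against Barley: payoffs 5, 12, 10 → best response Corn.
Farm 1 against Corn: payoffs 12, 4, 1 → best response Barley.
Farm 1 against Soy: payoffs 11, 6, 1 → best response Barley.
Farm 1 against Wheat: payoffs 3, 1, 4 → best response Soy.
Farm 2 against Barley: payoffs 11, 4, 12, 5 → best response Soy.
Farm 2 against Corn: payoffs 6, 1, 3, 11 → best response Wheat.
Farm 2 against Soy: payoffs 12, 7, 10, 9 → best response Barley.
Mutual best responses: (Barley, Soy).

The unique pure-strategy Nash equilibrium is (Barley, Soy).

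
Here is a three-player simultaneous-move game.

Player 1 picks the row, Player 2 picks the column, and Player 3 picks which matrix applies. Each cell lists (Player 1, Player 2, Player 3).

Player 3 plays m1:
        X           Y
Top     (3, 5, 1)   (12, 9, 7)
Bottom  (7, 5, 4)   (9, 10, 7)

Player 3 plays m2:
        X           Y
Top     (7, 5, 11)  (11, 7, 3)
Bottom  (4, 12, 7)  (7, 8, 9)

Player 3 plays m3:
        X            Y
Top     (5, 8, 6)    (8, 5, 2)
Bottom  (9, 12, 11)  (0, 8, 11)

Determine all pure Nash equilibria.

(Top, X, m1): Player 1 can switch to Bottom (3 → 7). Not NE.
(Top, X, m2): Player 2 can switch to Y (5 → 7). Not NE.
(Top, X, m3): Player 1 can switch to Bottom (5 → 9). Not NE.
(Top, Y, m1): Player 1 gets 12, best alternative 9; Player 2 gets 9, best alternative 5; Player 3 gets 7, best alternative 3. No profitable deviation — NE.
(Top, Y, m2): Player 3 can switch to m1 (3 → 7). Not NE.
(Top, Y, m3): Player 2 can switch to X (5 → 8). Not NE.
(Bottom, X, m1): Player 2 can switch to Y (5 → 10). Not NE.
(Bottom, X, m3): Player 1 gets 9, best alternative 5; Player 2 gets 12, best alternative 8; Player 3 gets 11, best alternative 7. No profitable deviation — NE.
(The remaining 4 profiles each have a profitable deviation by the same check.)

The pure Nash equilibria are (Top, Y, m1) and (Bottom, X, m3).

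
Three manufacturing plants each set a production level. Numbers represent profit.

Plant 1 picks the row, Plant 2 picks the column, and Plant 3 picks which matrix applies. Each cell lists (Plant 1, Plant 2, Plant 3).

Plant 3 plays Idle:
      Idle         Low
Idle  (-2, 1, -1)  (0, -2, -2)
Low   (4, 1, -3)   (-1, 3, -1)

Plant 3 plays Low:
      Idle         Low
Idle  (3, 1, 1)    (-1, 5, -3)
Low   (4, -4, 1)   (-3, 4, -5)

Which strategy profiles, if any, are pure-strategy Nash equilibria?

For each player, find the best response to each opponent profile; mutual best responses are the pure NE.
Plant 1 against (Idle, Idle): payoffs -2, 4 → best response Low.
Plant 1 against (Idle, Low): payoffs 3, 4 → best response Low.
Plant 1 against (Low, Idle): payoffs 0, -1 → best response Idle.
Plant 1 against (Low, Low): payoffs -1, -3 → best response Idle.
Plant 2 against (Idle, Idle): payoffs 1, -2 → best response Idle.
Plant 2 against (Idle, Low): payoffs 1, 5 → best response Low.
Plant 2 against (Low, Idle): payoffs 1, 3 → best response Low.
Plant 2 against (Low, Low): payoffs -4, 4 → best response Low.
Plant 3 against (Idle, Idle): payoffs -1, 1 → best response Low.
Plant 3 against (Idle, Low): payoffs -2, -3 → best response Idle.
Plant 3 against (Low, Idle): payoffs -3, 1 → best response Low.
Plant 3 against (Low, Low): payoffs -1, -5 → best response Idle.
No profile is a mutual best response for all players.

none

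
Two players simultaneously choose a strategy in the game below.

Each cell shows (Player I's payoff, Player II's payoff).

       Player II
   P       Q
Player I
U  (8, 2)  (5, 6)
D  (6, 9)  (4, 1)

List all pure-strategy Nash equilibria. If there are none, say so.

For each strategy profile, look for a profitable unilateral deviation.
(U, P): Player II can switch to Q (2 → 6). Not NE.
(U, Q): Player I gets 5, best alternative 4; Player II gets 6, best alternative 2. No profitable deviation — NE.
(D, P): Player I can switch to U (6 → 8). Not NE.
(D, Q): Player I can switch to U (4 → 5). Not NE.

(U, Q)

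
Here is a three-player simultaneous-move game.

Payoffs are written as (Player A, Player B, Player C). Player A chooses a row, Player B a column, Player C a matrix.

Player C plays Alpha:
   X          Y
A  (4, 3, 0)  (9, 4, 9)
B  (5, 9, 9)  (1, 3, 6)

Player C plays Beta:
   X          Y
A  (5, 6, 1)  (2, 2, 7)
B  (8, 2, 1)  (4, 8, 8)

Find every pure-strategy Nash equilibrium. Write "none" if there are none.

(A, Y, Alpha) and (B, X, Alpha) and (B, Y, Beta)

Player A against (X, Alpha): payoffs 4, 5 → best response B.
Player A against (X, Beta): payoffs 5, 8 → best response B.
Player A against (Y, Alpha): payoffs 9, 1 → best response A.
Player A against (Y, Beta): payoffs 2, 4 → best response B.
Player B against (A, Alpha): payoffs 3, 4 → best response Y.
Player B against (A, Beta): payoffs 6, 2 → best response X.
Player B against (B, Alpha): payoffs 9, 3 → best response X.
Player B against (B, Beta): payoffs 2, 8 → best response Y.
Player C against (A, X): payoffs 0, 1 → best response Beta.
Player C against (A, Y): payoffs 9, 7 → best response Alpha.
Player C against (B, X): payoffs 9, 1 → best response Alpha.
Player C against (B, Y): payoffs 6, 8 → best response Beta.
Mutual best responses: (A, Y, Alpha); (B, X, Alpha); (B, Y, Beta).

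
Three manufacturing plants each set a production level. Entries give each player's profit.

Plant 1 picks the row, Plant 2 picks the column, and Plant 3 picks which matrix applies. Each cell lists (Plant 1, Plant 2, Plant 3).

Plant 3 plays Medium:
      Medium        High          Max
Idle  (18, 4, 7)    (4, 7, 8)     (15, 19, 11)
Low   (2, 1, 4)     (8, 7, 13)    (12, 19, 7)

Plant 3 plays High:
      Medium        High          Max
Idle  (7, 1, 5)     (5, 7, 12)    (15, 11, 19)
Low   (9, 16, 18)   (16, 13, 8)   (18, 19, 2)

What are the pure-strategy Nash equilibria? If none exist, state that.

This game has no pure Nash equilibrium.

(Idle, Medium, Medium): Plant 2 can switch to High (4 → 7). Not NE.
(Idle, Medium, High): Plant 1 can switch to Low (7 → 9). Not NE.
(Idle, High, Medium): Plant 1 can switch to Low (4 → 8). Not NE.
(Idle, High, High): Plant 1 can switch to Low (5 → 16). Not NE.
(Idle, Max, Medium): Plant 3 can switch to High (11 → 19). Not NE.
(Idle, Max, High): Plant 1 can switch to Low (15 → 18). Not NE.
(The remaining 6 profiles each have a profitable deviation by the same check.)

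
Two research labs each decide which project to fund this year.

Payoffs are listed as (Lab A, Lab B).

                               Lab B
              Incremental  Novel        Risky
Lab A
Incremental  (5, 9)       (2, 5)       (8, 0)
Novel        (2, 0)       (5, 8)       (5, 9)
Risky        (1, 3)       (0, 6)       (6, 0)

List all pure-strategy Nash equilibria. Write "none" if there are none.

Lab A against Incremental: payoffs 5, 2, 1 → best response Incremental.
Lab A against Novel: payoffs 2, 5, 0 → best response Novel.
Lab A against Risky: payoffs 8, 5, 6 → best response Incremental.
Lab B against Incremental: payoffs 9, 5, 0 → best response Incremental.
Lab B against Novel: payoffs 0, 8, 9 → best response Risky.
Lab B against Risky: payoffs 3, 6, 0 → best response Novel.
Mutual best responses: (Incremental, Incremental).

The unique pure-strategy Nash equilibrium is (Incremental, Incremental).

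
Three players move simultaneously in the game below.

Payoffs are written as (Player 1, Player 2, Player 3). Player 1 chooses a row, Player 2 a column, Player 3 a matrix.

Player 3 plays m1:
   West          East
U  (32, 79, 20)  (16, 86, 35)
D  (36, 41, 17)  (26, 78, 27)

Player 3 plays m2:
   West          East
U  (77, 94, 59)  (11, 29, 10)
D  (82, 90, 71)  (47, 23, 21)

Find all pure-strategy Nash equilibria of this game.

(U, West, m1): Player 1 can switch to D (32 → 36). Not NE.
(U, West, m2): Player 1 can switch to D (77 → 82). Not NE.
(U, East, m1): Player 1 can switch to D (16 → 26). Not NE.
(U, East, m2): Player 1 can switch to D (11 → 47). Not NE.
(D, West, m1): Player 2 can switch to East (41 → 78). Not NE.
(D, West, m2): Player 1 gets 82, best alternative 77; Player 2 gets 90, best alternative 23; Player 3 gets 71, best alternative 17. No profitable deviation — NE.
(D, East, m1): Player 1 gets 26, best alternative 16; Player 2 gets 78, best alternative 41; Player 3 gets 27, best alternative 21. No profitable deviation — NE.
(D, East, m2): Player 2 can switch to West (23 → 90). Not NE.

Pure-strategy Nash equilibria: (D, West, m2), (D, East, m1)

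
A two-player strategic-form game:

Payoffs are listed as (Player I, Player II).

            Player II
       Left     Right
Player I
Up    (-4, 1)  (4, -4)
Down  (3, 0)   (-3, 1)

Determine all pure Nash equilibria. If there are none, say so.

(Up, Left): Player I can switch to Down (-4 → 3). Not NE.
(Up, Right): Player II can switch to Left (-4 → 1). Not NE.
(Down, Left): Player II can switch to Right (0 → 1). Not NE.
(Down, Right): Player I can switch to Up (-3 → 4). Not NE.

This game has no pure Nash equilibrium.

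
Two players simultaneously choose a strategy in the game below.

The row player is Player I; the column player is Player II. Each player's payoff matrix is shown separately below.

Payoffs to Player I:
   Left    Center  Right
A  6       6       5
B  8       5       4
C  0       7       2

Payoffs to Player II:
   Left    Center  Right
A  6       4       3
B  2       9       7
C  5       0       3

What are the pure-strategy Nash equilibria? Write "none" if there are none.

Player I against Left: payoffs 6, 8, 0 → best response B.
Player I against Center: payoffs 6, 5, 7 → best response C.
Player I against Right: payoffs 5, 4, 2 → best response A.
Player II against A: payoffs 6, 4, 3 → best response Left.
Player II against B: payoffs 2, 9, 7 → best response Center.
Player II against C: payoffs 5, 0, 3 → best response Left.
No profile is a mutual best response for all players.

none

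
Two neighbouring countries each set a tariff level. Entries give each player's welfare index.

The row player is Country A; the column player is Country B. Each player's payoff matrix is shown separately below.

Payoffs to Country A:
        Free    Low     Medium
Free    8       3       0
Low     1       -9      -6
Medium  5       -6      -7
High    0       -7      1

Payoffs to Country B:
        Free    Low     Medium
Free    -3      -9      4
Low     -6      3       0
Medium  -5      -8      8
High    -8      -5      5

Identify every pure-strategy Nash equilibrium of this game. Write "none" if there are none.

Check each profile: it is a Nash equilibrium iff no player can strictly gain by switching unilaterally.
(Free, Free): Country B can switch to Medium (-3 → 4). Not NE.
(Free, Low): Country B can switch to Free (-9 → -3). Not NE.
(Free, Medium): Country A can switch to High (0 → 1). Not NE.
(Low, Free): Country A can switch to Free (1 → 8). Not NE.
(Low, Low): Country A can switch to Free (-9 → 3). Not NE.
(Low, Medium): Country A can switch to Free (-6 → 0). Not NE.
(Medium, Free): Country A can switch to Free (5 → 8). Not NE.
(Medium, Low): Country A can switch to Free (-6 → 3). Not NE.
(Medium, Medium): Country A can switch to Free (-7 → 0). Not NE.
(High, Free): Country A can switch to Free (0 → 8). Not NE.
(High, Medium): Country A gets 1, best alternative 0; Country B gets 5, best alternative -5. No profitable deviation — NE.
(The remaining 1 profile has a profitable deviation by the same check.)

(High, Medium)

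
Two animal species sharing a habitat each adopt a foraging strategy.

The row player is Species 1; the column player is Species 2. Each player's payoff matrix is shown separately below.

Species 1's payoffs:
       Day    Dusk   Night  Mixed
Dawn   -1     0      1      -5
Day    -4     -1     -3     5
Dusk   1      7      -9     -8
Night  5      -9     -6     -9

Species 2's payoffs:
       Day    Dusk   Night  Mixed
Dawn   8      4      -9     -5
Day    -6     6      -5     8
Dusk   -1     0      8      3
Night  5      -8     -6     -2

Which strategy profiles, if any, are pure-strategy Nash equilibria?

The pure Nash equilibria are (Day, Mixed), (Night, Day).

For each strategy profile, look for a profitable unilateral deviation.
(Dawn, Day): Species 1 can switch to Dusk (-1 → 1). Not NE.
(Dawn, Dusk): Species 1 can switch to Dusk (0 → 7). Not NE.
(Dawn, Night): Species 2 can switch to Day (-9 → 8). Not NE.
(Dawn, Mixed): Species 1 can switch to Day (-5 → 5). Not NE.
(Day, Day): Species 1 can switch to Dawn (-4 → -1). Not NE.
(Day, Dusk): Species 1 can switch to Dawn (-1 → 0). Not NE.
(Day, Night): Species 1 can switch to Dawn (-3 → 1). Not NE.
(Day, Mixed): Species 1 gets 5, best alternative -5; Species 2 gets 8, best alternative 6. No profitable deviation — NE.
(Dusk, Day): Species 1 can switch to Night (1 → 5). Not NE.
(Dusk, Dusk): Species 2 can switch to Night (0 → 8). Not NE.
(Dusk, Night): Species 1 can switch to Dawn (-9 → 1). Not NE.
(Night, Day): Species 1 gets 5, best alternative 1; Species 2 gets 5, best alternative -2. No profitable deviation — NE.
(The remaining 4 profiles each have a profitable deviation by the same check.)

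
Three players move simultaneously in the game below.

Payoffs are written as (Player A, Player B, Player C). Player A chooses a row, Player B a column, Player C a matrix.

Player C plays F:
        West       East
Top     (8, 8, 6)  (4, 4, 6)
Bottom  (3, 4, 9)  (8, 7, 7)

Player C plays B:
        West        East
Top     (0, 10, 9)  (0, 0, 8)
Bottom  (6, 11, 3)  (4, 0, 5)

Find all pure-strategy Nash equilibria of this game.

Pure NE: (Bottom, East, F)

For each strategy profile, look for a profitable unilateral deviation.
(Top, West, F): Player C can switch to B (6 → 9). Not NE.
(Top, West, B): Player A can switch to Bottom (0 → 6). Not NE.
(Top, East, F): Player A can switch to Bottom (4 → 8). Not NE.
(Top, East, B): Player A can switch to Bottom (0 → 4). Not NE.
(Bottom, West, F): Player A can switch to Top (3 → 8). Not NE.
(Bottom, West, B): Player C can switch to F (3 → 9). Not NE.
(Bottom, East, F): Player A gets 8, best alternative 4; Player B gets 7, best alternative 4; Player C gets 7, best alternative 5. No profitable deviation — NE.
(Bottom, East, B): Player B can switch to West (0 → 11). Not NE.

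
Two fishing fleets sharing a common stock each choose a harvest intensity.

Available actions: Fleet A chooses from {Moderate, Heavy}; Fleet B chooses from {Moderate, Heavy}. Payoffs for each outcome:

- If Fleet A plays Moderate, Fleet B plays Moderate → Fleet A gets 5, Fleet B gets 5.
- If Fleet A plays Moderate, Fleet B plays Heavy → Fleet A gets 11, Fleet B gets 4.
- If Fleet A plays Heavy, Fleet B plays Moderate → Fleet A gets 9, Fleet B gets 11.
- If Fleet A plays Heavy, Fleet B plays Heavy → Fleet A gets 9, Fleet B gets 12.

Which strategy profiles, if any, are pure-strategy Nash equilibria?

This game has no pure Nash equilibrium.

For each strategy profile, look for a profitable unilateral deviation.
(Moderate, Moderate): Fleet A can switch to Heavy (5 → 9). Not NE.
(Moderate, Heavy): Fleet B can switch to Moderate (4 → 5). Not NE.
(Heavy, Moderate): Fleet B can switch to Heavy (11 → 12). Not NE.
(Heavy, Heavy): Fleet A can switch to Moderate (9 → 11). Not NE.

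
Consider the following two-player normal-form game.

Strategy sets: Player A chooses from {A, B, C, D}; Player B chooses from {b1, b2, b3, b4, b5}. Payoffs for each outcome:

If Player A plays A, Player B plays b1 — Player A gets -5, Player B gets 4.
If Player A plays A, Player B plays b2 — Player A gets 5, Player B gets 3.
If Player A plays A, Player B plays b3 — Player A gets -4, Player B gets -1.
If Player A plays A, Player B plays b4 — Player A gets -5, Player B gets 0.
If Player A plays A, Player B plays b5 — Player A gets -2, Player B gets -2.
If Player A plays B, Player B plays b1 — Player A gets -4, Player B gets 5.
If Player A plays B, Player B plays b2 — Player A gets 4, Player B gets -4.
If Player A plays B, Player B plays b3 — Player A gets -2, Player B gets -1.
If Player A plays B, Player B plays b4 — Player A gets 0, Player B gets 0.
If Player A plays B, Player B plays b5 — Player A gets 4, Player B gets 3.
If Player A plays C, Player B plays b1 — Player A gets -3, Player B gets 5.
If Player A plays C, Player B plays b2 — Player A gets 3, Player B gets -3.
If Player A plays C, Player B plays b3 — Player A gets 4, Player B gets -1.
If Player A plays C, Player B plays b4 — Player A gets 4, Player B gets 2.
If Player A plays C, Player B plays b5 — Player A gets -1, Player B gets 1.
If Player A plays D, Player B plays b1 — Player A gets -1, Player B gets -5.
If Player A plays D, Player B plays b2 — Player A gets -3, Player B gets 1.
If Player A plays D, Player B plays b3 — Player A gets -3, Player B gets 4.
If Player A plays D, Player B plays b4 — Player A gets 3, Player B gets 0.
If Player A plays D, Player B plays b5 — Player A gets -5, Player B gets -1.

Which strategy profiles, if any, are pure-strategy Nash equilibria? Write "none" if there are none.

This game has no pure Nash equilibrium.

Player A against b1: payoffs -5, -4, -3, -1 → best response D.
Player A against b2: payoffs 5, 4, 3, -3 → best response A.
Player A against b3: payoffs -4, -2, 4, -3 → best response C.
Player A against b4: payoffs -5, 0, 4, 3 → best response C.
Player A against b5: payoffs -2, 4, -1, -5 → best response B.
Player B against A: payoffs 4, 3, -1, 0, -2 → best response b1.
Player B against B: payoffs 5, -4, -1, 0, 3 → best response b1.
Player B against C: payoffs 5, -3, -1, 2, 1 → best response b1.
Player B against D: payoffs -5, 1, 4, 0, -1 → best response b3.
No profile is a mutual best response for all players.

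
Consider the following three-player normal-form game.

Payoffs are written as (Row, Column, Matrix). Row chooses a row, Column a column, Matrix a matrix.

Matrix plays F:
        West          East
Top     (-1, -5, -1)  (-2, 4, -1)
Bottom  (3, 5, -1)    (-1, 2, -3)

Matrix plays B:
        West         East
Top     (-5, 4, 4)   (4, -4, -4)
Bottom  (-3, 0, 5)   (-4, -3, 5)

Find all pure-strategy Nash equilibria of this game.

Pure NE: (Bottom, West, B)

(Top, West, F): Row can switch to Bottom (-1 → 3). Not NE.
(Top, West, B): Row can switch to Bottom (-5 → -3). Not NE.
(Top, East, F): Row can switch to Bottom (-2 → -1). Not NE.
(Top, East, B): Column can switch to West (-4 → 4). Not NE.
(Bottom, West, F): Matrix can switch to B (-1 → 5). Not NE.
(Bottom, West, B): Row gets -3, best alternative -5; Column gets 0, best alternative -3; Matrix gets 5, best alternative -1. No profitable deviation — NE.
(Bottom, East, F): Column can switch to West (2 → 5). Not NE.
(Bottom, East, B): Row can switch to Top (-4 → 4). Not NE.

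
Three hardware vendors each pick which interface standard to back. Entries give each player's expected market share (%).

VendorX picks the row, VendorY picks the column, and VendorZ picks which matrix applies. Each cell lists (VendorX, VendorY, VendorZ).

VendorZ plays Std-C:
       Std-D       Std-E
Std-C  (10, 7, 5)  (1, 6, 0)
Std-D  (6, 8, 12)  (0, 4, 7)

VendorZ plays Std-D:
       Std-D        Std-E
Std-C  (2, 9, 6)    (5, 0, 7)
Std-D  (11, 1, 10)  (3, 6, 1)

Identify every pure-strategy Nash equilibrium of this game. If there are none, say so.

VendorX against (Std-D, Std-C): payoffs 10, 6 → best response Std-C.
VendorX against (Std-D, Std-D): payoffs 2, 11 → best response Std-D.
VendorX against (Std-E, Std-C): payoffs 1, 0 → best response Std-C.
VendorX against (Std-E, Std-D): payoffs 5, 3 → best response Std-C.
VendorY against (Std-C, Std-C): payoffs 7, 6 → best response Std-D.
VendorY against (Std-C, Std-D): payoffs 9, 0 → best response Std-D.
VendorY against (Std-D, Std-C): payoffs 8, 4 → best response Std-D.
VendorY against (Std-D, Std-D): payoffs 1, 6 → best response Std-E.
VendorZ against (Std-C, Std-D): payoffs 5, 6 → best response Std-D.
VendorZ against (Std-C, Std-E): payoffs 0, 7 → best response Std-D.
VendorZ against (Std-D, Std-D): payoffs 12, 10 → best response Std-C.
VendorZ against (Std-D, Std-E): payoffs 7, 1 → best response Std-C.
No profile is a mutual best response for all players.

This game has no pure Nash equilibrium.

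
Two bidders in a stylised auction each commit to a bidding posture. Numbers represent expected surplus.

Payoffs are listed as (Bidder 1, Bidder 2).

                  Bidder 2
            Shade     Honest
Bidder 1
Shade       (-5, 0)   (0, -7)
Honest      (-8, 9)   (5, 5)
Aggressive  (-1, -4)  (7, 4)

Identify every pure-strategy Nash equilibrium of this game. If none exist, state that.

The unique pure-strategy Nash equilibrium is (Aggressive, Honest).

(Shade, Shade): Bidder 1 can switch to Aggressive (-5 → -1). Not NE.
(Shade, Honest): Bidder 1 can switch to Honest (0 → 5). Not NE.
(Honest, Shade): Bidder 1 can switch to Shade (-8 → -5). Not NE.
(Honest, Honest): Bidder 1 can switch to Aggressive (5 → 7). Not NE.
(Aggressive, Shade): Bidder 2 can switch to Honest (-4 → 4). Not NE.
(Aggressive, Honest): Bidder 1 gets 7, best alternative 5; Bidder 2 gets 4, best alternative -4. No profitable deviation — NE.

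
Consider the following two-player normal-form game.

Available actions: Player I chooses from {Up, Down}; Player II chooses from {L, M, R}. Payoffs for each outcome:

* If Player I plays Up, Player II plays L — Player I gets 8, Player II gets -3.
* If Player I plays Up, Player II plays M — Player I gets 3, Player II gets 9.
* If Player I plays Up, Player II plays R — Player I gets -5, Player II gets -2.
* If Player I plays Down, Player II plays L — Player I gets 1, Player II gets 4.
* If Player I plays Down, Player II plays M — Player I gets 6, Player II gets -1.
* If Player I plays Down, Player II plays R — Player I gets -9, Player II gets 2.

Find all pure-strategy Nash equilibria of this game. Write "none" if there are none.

Player I against L: payoffs 8, 1 → best response Up.
Player I against M: payoffs 3, 6 → best response Down.
Player I against R: payoffs -5, -9 → best response Up.
Player II against Up: payoffs -3, 9, -2 → best response M.
Player II against Down: payoffs 4, -1, 2 → best response L.
No profile is a mutual best response for all players.

No pure-strategy Nash equilibrium.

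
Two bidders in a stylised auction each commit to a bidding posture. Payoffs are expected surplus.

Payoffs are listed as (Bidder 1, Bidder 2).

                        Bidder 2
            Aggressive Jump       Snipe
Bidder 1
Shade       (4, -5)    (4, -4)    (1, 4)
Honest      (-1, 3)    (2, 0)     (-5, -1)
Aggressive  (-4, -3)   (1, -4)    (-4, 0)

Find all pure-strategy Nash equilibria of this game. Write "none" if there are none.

(Shade, Aggressive): Bidder 2 can switch to Jump (-5 → -4). Not NE.
(Shade, Jump): Bidder 2 can switch to Snipe (-4 → 4). Not NE.
(Shade, Snipe): Bidder 1 gets 1, best alternative -4; Bidder 2 gets 4, best alternative -4. No profitable deviation — NE.
(Honest, Aggressive): Bidder 1 can switch to Shade (-1 → 4). Not NE.
(Honest, Jump): Bidder 1 can switch to Shade (2 → 4). Not NE.
(Honest, Snipe): Bidder 1 can switch to Shade (-5 → 1). Not NE.
(Aggressive, Aggressive): Bidder 1 can switch to Shade (-4 → 4). Not NE.
(Aggressive, Jump): Bidder 1 can switch to Shade (1 → 4). Not NE.
(Aggressive, Snipe): Bidder 1 can switch to Shade (-4 → 1). Not NE.

The unique pure-strategy Nash equilibrium is (Shade, Snipe).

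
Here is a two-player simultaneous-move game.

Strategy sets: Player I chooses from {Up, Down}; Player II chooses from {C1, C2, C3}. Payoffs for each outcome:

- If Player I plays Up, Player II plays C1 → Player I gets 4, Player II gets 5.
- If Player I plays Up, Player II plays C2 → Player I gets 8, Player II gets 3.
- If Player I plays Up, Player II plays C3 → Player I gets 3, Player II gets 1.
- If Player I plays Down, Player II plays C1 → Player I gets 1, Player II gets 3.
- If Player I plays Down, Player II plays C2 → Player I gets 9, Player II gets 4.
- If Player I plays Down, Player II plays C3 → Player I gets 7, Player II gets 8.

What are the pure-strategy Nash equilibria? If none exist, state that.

(Up, C1): Player I gets 4, best alternative 1; Player II gets 5, best alternative 3. No profitable deviation — NE.
(Up, C2): Player I can switch to Down (8 → 9). Not NE.
(Up, C3): Player I can switch to Down (3 → 7). Not NE.
(Down, C1): Player I can switch to Up (1 → 4). Not NE.
(Down, C2): Player II can switch to C3 (4 → 8). Not NE.
(Down, C3): Player I gets 7, best alternative 3; Player II gets 8, best alternative 4. No profitable deviation — NE.

Pure-strategy Nash equilibria: (Up, C1); (Down, C3)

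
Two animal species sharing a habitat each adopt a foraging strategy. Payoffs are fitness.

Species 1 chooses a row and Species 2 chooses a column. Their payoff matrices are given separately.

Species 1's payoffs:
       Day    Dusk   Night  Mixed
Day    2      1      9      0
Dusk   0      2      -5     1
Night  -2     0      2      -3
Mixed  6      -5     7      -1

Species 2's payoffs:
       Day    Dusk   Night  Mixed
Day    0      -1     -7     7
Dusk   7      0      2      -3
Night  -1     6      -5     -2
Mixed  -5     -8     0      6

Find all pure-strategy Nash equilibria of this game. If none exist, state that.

none

(Day, Day): Species 1 can switch to Mixed (2 → 6). Not NE.
(Day, Dusk): Species 1 can switch to Dusk (1 → 2). Not NE.
(Day, Night): Species 2 can switch to Day (-7 → 0). Not NE.
(Day, Mixed): Species 1 can switch to Dusk (0 → 1). Not NE.
(Dusk, Day): Species 1 can switch to Day (0 → 2). Not NE.
(Dusk, Dusk): Species 2 can switch to Day (0 → 7). Not NE.
(The remaining 10 profiles each have a profitable deviation by the same check.)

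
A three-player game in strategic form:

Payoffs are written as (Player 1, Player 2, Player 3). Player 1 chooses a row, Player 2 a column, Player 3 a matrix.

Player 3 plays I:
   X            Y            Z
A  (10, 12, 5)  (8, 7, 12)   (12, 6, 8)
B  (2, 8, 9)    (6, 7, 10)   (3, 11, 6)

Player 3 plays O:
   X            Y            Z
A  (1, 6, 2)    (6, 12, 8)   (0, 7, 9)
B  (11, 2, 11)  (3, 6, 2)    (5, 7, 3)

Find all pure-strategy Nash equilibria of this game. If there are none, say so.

(A, X, I)

(A, X, I): Player 1 gets 10, best alternative 2; Player 2 gets 12, best alternative 7; Player 3 gets 5, best alternative 2. No profitable deviation — NE.
(A, X, O): Player 1 can switch to B (1 → 11). Not NE.
(A, Y, I): Player 2 can switch to X (7 → 12). Not NE.
(A, Y, O): Player 3 can switch to I (8 → 12). Not NE.
(A, Z, I): Player 2 can switch to X (6 → 12). Not NE.
(A, Z, O): Player 1 can switch to B (0 → 5). Not NE.
(B, X, I): Player 1 can switch to A (2 → 10). Not NE.
(The remaining 5 profiles each have a profitable deviation by the same check.)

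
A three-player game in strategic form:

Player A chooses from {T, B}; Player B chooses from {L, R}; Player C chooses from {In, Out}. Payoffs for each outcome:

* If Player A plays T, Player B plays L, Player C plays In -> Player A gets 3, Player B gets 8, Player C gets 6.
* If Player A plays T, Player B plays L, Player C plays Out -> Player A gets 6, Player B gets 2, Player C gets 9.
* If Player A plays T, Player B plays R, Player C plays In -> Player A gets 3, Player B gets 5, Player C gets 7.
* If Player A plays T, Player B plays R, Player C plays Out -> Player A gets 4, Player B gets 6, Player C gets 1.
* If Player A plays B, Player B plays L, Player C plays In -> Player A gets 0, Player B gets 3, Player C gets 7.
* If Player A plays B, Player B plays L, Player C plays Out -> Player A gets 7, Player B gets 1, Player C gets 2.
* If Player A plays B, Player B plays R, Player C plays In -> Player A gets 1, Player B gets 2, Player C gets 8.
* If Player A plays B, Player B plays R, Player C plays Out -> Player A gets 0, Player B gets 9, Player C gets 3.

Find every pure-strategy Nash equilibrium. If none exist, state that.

This game has no pure Nash equilibrium.

For each player, find the best response to each opponent profile; mutual best responses are the pure NE.
Player A against (L, In): payoffs 3, 0 → best response T.
Player A against (L, Out): payoffs 6, 7 → best response B.
Player A against (R, In): payoffs 3, 1 → best response T.
Player A against (R, Out): payoffs 4, 0 → best response T.
Player B against (T, In): payoffs 8, 5 → best response L.
Player B against (T, Out): payoffs 2, 6 → best response R.
Player B against (B, In): payoffs 3, 2 → best response L.
Player B against (B, Out): payoffs 1, 9 → best response R.
Player C against (T, L): payoffs 6, 9 → best response Out.
Player C against (T, R): payoffs 7, 1 → best response In.
Player C against (B, L): payoffs 7, 2 → best response In.
Player C against (B, R): payoffs 8, 3 → best response In.
No profile is a mutual best response for all players.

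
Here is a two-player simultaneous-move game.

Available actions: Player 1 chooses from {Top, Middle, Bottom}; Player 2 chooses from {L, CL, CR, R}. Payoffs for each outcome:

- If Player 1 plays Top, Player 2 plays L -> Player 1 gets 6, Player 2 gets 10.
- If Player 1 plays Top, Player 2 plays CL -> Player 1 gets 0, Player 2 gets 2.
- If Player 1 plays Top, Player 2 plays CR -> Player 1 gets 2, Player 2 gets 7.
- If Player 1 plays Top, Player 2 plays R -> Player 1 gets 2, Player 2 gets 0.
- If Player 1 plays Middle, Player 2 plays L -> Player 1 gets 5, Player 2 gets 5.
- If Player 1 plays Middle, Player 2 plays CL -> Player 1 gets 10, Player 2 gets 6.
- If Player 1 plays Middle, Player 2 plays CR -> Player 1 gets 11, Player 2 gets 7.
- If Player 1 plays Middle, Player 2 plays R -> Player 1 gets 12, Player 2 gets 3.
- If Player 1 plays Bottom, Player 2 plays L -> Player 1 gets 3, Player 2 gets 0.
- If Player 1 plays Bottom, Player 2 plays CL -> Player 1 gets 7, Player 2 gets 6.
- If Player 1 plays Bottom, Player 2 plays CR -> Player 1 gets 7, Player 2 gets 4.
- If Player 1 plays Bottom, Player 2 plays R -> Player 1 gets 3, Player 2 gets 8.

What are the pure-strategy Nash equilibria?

(Top, L); (Middle, CR)

Check each profile: it is a Nash equilibrium iff no player can strictly gain by switching unilaterally.
(Top, L): Player 1 gets 6, best alternative 5; Player 2 gets 10, best alternative 7. No profitable deviation — NE.
(Top, CL): Player 1 can switch to Middle (0 → 10). Not NE.
(Top, CR): Player 1 can switch to Middle (2 → 11). Not NE.
(Top, R): Player 1 can switch to Middle (2 → 12). Not NE.
(Middle, L): Player 1 can switch to Top (5 → 6). Not NE.
(Middle, CL): Player 2 can switch to CR (6 → 7). Not NE.
(Middle, CR): Player 1 gets 11, best alternative 7; Player 2 gets 7, best alternative 6. No profitable deviation — NE.
(Middle, R): Player 2 can switch to L (3 → 5). Not NE.
(Bottom, L): Player 1 can switch to Top (3 → 6). Not NE.
(Bottom, CL): Player 1 can switch to Middle (7 → 10). Not NE.
(Bottom, CR): Player 1 can switch to Middle (7 → 11). Not NE.
(Bottom, R): Player 1 can switch to Middle (3 → 12). Not NE.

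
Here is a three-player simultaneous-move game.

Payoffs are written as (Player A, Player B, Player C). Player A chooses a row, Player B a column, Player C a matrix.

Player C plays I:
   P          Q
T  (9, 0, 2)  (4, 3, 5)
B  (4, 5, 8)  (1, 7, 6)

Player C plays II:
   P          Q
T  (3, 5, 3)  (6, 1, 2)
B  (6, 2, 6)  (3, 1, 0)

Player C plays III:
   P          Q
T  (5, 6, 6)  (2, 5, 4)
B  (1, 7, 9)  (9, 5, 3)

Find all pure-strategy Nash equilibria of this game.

(T, P, III) and (T, Q, I)

(T, P, I): Player B can switch to Q (0 → 3). Not NE.
(T, P, II): Player A can switch to B (3 → 6). Not NE.
(T, P, III): Player A gets 5, best alternative 1; Player B gets 6, best alternative 5; Player C gets 6, best alternative 3. No profitable deviation — NE.
(T, Q, I): Player A gets 4, best alternative 1; Player B gets 3, best alternative 0; Player C gets 5, best alternative 4. No profitable deviation — NE.
(T, Q, II): Player B can switch to P (1 → 5). Not NE.
(T, Q, III): Player A can switch to B (2 → 9). Not NE.
(B, P, I): Player A can switch to T (4 → 9). Not NE.
(B, P, II): Player C can switch to I (6 → 8). Not NE.
(The remaining 4 profiles each have a profitable deviation by the same check.)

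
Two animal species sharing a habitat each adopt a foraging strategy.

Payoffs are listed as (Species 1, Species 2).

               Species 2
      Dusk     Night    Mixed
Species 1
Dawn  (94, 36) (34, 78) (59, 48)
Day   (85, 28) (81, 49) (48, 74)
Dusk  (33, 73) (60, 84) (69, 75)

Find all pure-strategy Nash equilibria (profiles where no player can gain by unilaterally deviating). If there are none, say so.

Species 1 against Dusk: payoffs 94, 85, 33 → best response Dawn.
Species 1 against Night: payoffs 34, 81, 60 → best response Day.
Species 1 against Mixed: payoffs 59, 48, 69 → best response Dusk.
Species 2 against Dawn: payoffs 36, 78, 48 → best response Night.
Species 2 against Day: payoffs 28, 49, 74 → best response Mixed.
Species 2 against Dusk: payoffs 73, 84, 75 → best response Night.
No profile is a mutual best response for all players.

This game has no pure Nash equilibrium.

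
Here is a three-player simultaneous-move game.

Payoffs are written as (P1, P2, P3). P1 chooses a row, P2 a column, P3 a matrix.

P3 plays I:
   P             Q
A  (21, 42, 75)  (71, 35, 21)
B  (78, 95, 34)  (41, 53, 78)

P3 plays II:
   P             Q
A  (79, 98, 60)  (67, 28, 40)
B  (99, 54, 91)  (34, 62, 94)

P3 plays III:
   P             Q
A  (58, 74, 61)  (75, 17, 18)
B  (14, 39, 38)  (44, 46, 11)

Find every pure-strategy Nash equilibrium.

No pure-strategy Nash equilibrium.

P1 against (P, I): payoffs 21, 78 → best response B.
P1 against (P, II): payoffs 79, 99 → best response B.
P1 against (P, III): payoffs 58, 14 → best response A.
P1 against (Q, I): payoffs 71, 41 → best response A.
P1 against (Q, II): payoffs 67, 34 → best response A.
P1 against (Q, III): payoffs 75, 44 → best response A.
P2 against (A, I): payoffs 42, 35 → best response P.
P2 against (A, II): payoffs 98, 28 → best response P.
P2 against (A, III): payoffs 74, 17 → best response P.
P2 against (B, I): payoffs 95, 53 → best response P.
P2 against (B, II): payoffs 54, 62 → best response Q.
P2 against (B, III): payoffs 39, 46 → best response Q.
P3 against (A, P): payoffs 75, 60, 61 → best response I.
P3 against (A, Q): payoffs 21, 40, 18 → best response II.
P3 against (B, P): payoffs 34, 91, 38 → best response II.
P3 against (B, Q): payoffs 78, 94, 11 → best response II.
No profile is a mutual best response for all players.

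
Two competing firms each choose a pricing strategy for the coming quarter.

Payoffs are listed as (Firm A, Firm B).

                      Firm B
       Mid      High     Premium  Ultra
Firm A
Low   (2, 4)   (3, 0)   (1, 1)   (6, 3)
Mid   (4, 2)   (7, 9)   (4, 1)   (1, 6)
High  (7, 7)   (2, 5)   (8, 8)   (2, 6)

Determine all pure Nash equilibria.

The pure Nash equilibria are (Mid, High) and (High, Premium).

Mark each player's best response to every combination of opponents' strategies; a profile where every player is best-responding is a pure Nash equilibrium.
Firm A against Mid: payoffs 2, 4, 7 → best response High.
Firm A against High: payoffs 3, 7, 2 → best response Mid.
Firm A against Premium: payoffs 1, 4, 8 → best response High.
Firm A against Ultra: payoffs 6, 1, 2 → best response Low.
Firm B against Low: payoffs 4, 0, 1, 3 → best response Mid.
Firm B against Mid: payoffs 2, 9, 1, 6 → best response High.
Firm B against High: payoffs 7, 5, 8, 6 → best response Premium.
Mutual best responses: (Mid, High); (High, Premium).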